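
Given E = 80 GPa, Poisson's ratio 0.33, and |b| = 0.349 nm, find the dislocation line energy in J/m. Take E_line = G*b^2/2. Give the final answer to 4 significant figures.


Step 1: G = E / (2*(1+nu))
G = 80 / (2*(1+0.33)) = 30.0752 GPa = 3.00752e+10 Pa
Step 2: E_line = G*b^2/2
b = 0.349 nm = 3.49e-10 m
E_line = 0.5 * 3.00752e+10 * (3.49e-10)^2 = 1.832e-09 J/m


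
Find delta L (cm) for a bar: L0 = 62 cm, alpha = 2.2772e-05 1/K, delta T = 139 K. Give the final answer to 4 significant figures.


dL = L0 * alpha * dT
dL = 62 * 2.2772e-05 * 139
dL = 0.1962 cm


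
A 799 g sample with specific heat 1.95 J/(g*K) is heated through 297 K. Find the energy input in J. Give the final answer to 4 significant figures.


Q = m * cp * dT
Q = 799 * 1.95 * 297
Q = 462700 J


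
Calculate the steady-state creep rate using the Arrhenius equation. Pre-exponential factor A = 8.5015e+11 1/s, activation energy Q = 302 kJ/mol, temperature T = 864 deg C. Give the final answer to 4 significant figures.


rate = A * exp(-Q / (R*T))
T = 864 + 273.15 = 1137.15 K
rate = 8.5015e+11 * exp(-302e3 / (8.314 * 1137.15))
rate = 0.0114 1/s


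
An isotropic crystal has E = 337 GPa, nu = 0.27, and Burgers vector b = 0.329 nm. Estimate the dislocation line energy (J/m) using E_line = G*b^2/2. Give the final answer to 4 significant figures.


Step 1: G = E / (2*(1+nu))
G = 337 / (2*(1+0.27)) = 132.677 GPa = 1.32677e+11 Pa
Step 2: E_line = G*b^2/2
b = 0.329 nm = 3.29e-10 m
E_line = 0.5 * 1.32677e+11 * (3.29e-10)^2 = 7.181e-09 J/m


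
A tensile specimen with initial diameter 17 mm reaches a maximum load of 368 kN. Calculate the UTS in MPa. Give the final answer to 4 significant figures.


A0 = pi*(d/2)^2 = pi*(17/2)^2 = 226.98 mm^2
UTS = F_max / A0 = 368*1000 / 226.98
UTS = 1621 MPa


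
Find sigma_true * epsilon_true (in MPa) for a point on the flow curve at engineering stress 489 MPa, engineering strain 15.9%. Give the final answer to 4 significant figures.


sigma_true = sigma_eng * (1 + epsilon_eng)
sigma_true = 489 * (1 + 0.159) = 566.751 MPa
epsilon_true = ln(1 + epsilon_eng)
epsilon_true = ln(1 + 0.159) = 0.147558
sigma_true * epsilon_true = 566.751 * 0.147558 = 83.63 MPa


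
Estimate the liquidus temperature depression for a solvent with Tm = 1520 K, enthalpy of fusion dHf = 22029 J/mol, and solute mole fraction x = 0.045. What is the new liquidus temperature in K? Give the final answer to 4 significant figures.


dT = R*Tm^2*x / dHf
dT = 8.314 * 1520^2 * 0.045 / 22029
dT = 39.2387 K
T_new = 1520 - 39.2387 = 1481 K


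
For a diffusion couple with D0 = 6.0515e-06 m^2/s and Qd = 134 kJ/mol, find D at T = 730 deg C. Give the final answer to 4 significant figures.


D = D0 * exp(-Qd / (R*T))
T = 1003.15 K
D = 6.0515e-06 * exp(-134e3 / (8.314 * 1003.15))
D = 6.37e-13 m^2/s


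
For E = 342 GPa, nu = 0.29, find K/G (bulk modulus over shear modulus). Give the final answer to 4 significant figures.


G = E / (2*(1+nu))
G = 342 / (2*(1+0.29)) = 132.558 GPa
K = E / (3*(1-2*nu))
K = 342 / (3*(1-2*0.29)) = 271.429 GPa
K/G = 271.429 / 132.558 = 2.048


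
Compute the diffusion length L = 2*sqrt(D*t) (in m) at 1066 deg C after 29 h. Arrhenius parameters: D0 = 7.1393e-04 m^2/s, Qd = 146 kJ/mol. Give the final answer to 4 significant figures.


Step 1: D = D0 * exp(-Qd/(R*T))
T = 1339.15 K
D = 7.1393e-04 * exp(-146e3 / (8.314 * 1339.15)) = 1.44079e-09 m^2/s
Step 2: L = 2*sqrt(D*t)
t = 29 h = 104400 s
L = 2*sqrt(1.44079e-09 * 104400) = 0.02453 m


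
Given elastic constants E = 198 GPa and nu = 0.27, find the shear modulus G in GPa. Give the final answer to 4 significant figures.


G = E / (2*(1+nu))
G = 198 / (2*(1+0.27))
G = 77.95 GPa


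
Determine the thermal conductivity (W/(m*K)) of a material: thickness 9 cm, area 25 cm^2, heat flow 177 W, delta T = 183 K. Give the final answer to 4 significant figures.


k = Q*L / (A*dT)
L = 0.09 m, A = 2.5e-03 m^2
k = 177 * 0.09 / (2.5e-03 * 183)
k = 34.82 W/(m*K)


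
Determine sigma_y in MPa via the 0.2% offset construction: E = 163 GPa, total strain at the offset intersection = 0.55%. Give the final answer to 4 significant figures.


Offset strain = 0.002
Elastic strain at yield = total_strain - offset = 5.5e-03 - 0.002 = 3.5e-03
sigma_y = E * elastic_strain = 163000 * 3.5e-03
sigma_y = 570.5 MPa


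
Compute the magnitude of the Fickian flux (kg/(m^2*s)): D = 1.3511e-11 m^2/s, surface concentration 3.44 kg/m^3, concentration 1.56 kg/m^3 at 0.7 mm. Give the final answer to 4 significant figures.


J = -D * (dC/dx) = D * (C1 - C2) / dx
J = 1.3511e-11 * (3.44 - 1.56) / 7e-04
J = 3.629e-08 kg/(m^2*s)


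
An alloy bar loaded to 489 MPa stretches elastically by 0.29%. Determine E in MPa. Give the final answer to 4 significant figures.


E = sigma / epsilon
epsilon = 0.29% = 2.9e-03
E = 489 / 2.9e-03
E = 168600 MPa


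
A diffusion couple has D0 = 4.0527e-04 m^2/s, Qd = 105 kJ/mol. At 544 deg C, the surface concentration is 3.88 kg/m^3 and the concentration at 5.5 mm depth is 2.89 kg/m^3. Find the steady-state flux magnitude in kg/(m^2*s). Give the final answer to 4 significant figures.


Step 1: D = D0 * exp(-Qd/(R*T))
T = 544 + 273.15 = 817.15 K
D = 4.0527e-04 * exp(-105e3 / (8.314 * 817.15)) = 7.86307e-11 m^2/s
Step 2: J = D * (C1 - C2) / dx
J = 7.86307e-11 * (3.88 - 2.89) / 5.5e-03
J = 1.415e-08 kg/(m^2*s)


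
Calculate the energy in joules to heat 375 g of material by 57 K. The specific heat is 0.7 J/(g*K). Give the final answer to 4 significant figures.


Q = m * cp * dT
Q = 375 * 0.7 * 57
Q = 14960 J


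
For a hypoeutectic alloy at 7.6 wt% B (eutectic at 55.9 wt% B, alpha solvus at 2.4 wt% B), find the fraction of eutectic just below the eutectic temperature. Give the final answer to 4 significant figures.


f_primary = (C_e - C0) / (C_e - C_alpha_max)
f_primary = (55.9 - 7.6) / (55.9 - 2.4)
f_primary = 0.902804
f_eutectic = 1 - 0.902804 = 0.0972


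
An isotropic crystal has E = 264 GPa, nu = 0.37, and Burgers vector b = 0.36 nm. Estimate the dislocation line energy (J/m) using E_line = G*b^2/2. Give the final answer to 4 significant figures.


Step 1: G = E / (2*(1+nu))
G = 264 / (2*(1+0.37)) = 96.3504 GPa = 9.63504e+10 Pa
Step 2: E_line = G*b^2/2
b = 0.36 nm = 3.6e-10 m
E_line = 0.5 * 9.63504e+10 * (3.6e-10)^2 = 6.244e-09 J/m


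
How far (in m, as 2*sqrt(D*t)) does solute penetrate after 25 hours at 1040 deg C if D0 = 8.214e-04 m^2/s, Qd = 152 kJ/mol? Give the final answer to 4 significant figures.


Step 1: D = D0 * exp(-Qd/(R*T))
T = 1313.15 K
D = 8.214e-04 * exp(-152e3 / (8.314 * 1313.15)) = 7.38009e-10 m^2/s
Step 2: L = 2*sqrt(D*t)
t = 25 h = 90000 s
L = 2*sqrt(7.38009e-10 * 90000) = 0.0163 m


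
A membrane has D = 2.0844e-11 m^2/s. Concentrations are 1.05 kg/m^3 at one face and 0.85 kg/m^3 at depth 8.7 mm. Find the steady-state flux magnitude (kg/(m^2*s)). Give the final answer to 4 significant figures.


J = -D * (dC/dx) = D * (C1 - C2) / dx
J = 2.0844e-11 * (1.05 - 0.85) / 8.7e-03
J = 4.792e-10 kg/(m^2*s)


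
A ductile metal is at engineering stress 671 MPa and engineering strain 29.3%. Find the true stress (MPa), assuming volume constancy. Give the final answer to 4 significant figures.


sigma_true = sigma_eng * (1 + epsilon_eng)
sigma_true = 671 * (1 + 0.293)
sigma_true = 867.6 MPa


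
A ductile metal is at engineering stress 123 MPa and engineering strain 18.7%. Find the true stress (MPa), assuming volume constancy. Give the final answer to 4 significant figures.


sigma_true = sigma_eng * (1 + epsilon_eng)
sigma_true = 123 * (1 + 0.187)
sigma_true = 146 MPa


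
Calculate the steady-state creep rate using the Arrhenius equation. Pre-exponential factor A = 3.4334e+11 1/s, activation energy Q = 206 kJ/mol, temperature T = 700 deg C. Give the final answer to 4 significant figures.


rate = A * exp(-Q / (R*T))
T = 700 + 273.15 = 973.15 K
rate = 3.4334e+11 * exp(-206e3 / (8.314 * 973.15))
rate = 3.007 1/s


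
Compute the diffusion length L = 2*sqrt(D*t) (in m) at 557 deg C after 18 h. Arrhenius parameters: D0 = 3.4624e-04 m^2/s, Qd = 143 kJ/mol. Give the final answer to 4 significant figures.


Step 1: D = D0 * exp(-Qd/(R*T))
T = 830.15 K
D = 3.4624e-04 * exp(-143e3 / (8.314 * 830.15)) = 3.47709e-13 m^2/s
Step 2: L = 2*sqrt(D*t)
t = 18 h = 64800 s
L = 2*sqrt(3.47709e-13 * 64800) = 3.002e-04 m


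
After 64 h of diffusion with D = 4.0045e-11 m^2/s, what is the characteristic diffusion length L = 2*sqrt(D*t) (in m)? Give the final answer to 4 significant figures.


t = 64 hr = 230400 s
Diffusion length = 2*sqrt(D*t)
= 2*sqrt(4.0045e-11 * 230400)
= 6.075e-03 m


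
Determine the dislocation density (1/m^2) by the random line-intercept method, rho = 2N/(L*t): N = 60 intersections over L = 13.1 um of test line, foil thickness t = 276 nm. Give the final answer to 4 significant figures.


rho = 2N / (L * t)
L = 13.1 um = 1.31e-05 m, t = 276 nm = 2.76e-07 m
rho = 2 * 60 / (1.31e-05 * 2.76e-07)
rho = 3.319e+13 1/m^2


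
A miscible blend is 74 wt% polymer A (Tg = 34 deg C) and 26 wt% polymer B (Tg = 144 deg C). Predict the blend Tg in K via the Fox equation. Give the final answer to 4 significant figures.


1/Tg = w1/Tg1 + w2/Tg2 (in Kelvin)
Tg1 = 307.15 K, Tg2 = 417.15 K
1/Tg = 0.74/307.15 + 0.26/417.15
Tg = 329.8 K


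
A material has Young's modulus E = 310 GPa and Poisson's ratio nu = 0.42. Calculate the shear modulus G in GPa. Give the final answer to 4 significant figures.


G = E / (2*(1+nu))
G = 310 / (2*(1+0.42))
G = 109.2 GPa


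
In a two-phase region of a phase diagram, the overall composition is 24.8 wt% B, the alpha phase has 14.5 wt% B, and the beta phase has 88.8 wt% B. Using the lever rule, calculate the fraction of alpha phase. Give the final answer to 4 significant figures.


f_alpha = (C_beta - C0) / (C_beta - C_alpha)
f_alpha = (88.8 - 24.8) / (88.8 - 14.5)
f_alpha = 0.8614


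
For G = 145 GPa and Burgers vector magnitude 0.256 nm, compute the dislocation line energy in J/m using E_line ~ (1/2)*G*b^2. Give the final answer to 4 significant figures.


E = G*b^2/2
b = 0.256 nm = 2.56e-10 m
G = 145 GPa = 1.45e+11 Pa
E = 0.5 * 1.45e+11 * (2.56e-10)^2
E = 4.751e-09 J/m


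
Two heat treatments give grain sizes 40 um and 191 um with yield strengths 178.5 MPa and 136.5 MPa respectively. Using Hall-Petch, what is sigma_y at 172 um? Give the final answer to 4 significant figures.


sigma_y = sigma0 + k / sqrt(d)
1/sqrt(d1) = 1/sqrt(4e-05) = 158.114;  1/sqrt(d2) = 72.3575
k = (sigma1 - sigma2) / (1/sqrt(d1) - 1/sqrt(d2)) = (178.5 - 136.5) / (158.114 - 72.3575) = 0.489759 MPa*m^0.5
sigma0 = sigma1 - k/sqrt(d1) = 178.5 - 0.489759*158.114 = 101.062 MPa
sigma_y(d3) = 101.062 + 0.489759 / sqrt(1.72e-04) = 138.4 MPa


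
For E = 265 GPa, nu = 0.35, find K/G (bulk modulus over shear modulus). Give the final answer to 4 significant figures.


G = E / (2*(1+nu))
G = 265 / (2*(1+0.35)) = 98.1481 GPa
K = E / (3*(1-2*nu))
K = 265 / (3*(1-2*0.35)) = 294.444 GPa
K/G = 294.444 / 98.1481 = 3


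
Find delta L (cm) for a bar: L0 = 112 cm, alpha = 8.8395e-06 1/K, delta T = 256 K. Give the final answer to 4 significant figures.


dL = L0 * alpha * dT
dL = 112 * 8.8395e-06 * 256
dL = 0.2534 cm


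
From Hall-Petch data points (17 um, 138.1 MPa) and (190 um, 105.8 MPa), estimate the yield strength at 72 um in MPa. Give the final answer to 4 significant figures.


sigma_y = sigma0 + k / sqrt(d)
1/sqrt(d1) = 1/sqrt(1.7e-05) = 242.536;  1/sqrt(d2) = 72.5476
k = (sigma1 - sigma2) / (1/sqrt(d1) - 1/sqrt(d2)) = (138.1 - 105.8) / (242.536 - 72.5476) = 0.190013 MPa*m^0.5
sigma0 = sigma1 - k/sqrt(d1) = 138.1 - 0.190013*242.536 = 92.015 MPa
sigma_y(d3) = 92.015 + 0.190013 / sqrt(7.2e-05) = 114.4 MPa


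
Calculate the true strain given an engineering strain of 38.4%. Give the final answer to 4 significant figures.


epsilon_true = ln(1 + epsilon_eng)
epsilon_true = ln(1 + 0.384)
epsilon_true = 0.325


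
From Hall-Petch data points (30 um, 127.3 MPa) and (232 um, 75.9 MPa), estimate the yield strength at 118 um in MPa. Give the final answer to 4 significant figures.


sigma_y = sigma0 + k / sqrt(d)
1/sqrt(d1) = 1/sqrt(3e-05) = 182.574;  1/sqrt(d2) = 65.6532
k = (sigma1 - sigma2) / (1/sqrt(d1) - 1/sqrt(d2)) = (127.3 - 75.9) / (182.574 - 65.6532) = 0.439613 MPa*m^0.5
sigma0 = sigma1 - k/sqrt(d1) = 127.3 - 0.439613*182.574 = 47.038 MPa
sigma_y(d3) = 47.038 + 0.439613 / sqrt(1.18e-04) = 87.51 MPa


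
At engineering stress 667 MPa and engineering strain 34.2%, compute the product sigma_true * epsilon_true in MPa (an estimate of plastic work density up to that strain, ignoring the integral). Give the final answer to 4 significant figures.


sigma_true = sigma_eng * (1 + epsilon_eng)
sigma_true = 667 * (1 + 0.342) = 895.114 MPa
epsilon_true = ln(1 + epsilon_eng)
epsilon_true = ln(1 + 0.342) = 0.294161
sigma_true * epsilon_true = 895.114 * 0.294161 = 263.3 MPa


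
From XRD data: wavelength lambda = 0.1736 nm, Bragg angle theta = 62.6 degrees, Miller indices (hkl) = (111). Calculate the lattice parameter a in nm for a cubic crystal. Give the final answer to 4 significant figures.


d = lambda / (2*sin(theta))
d = 0.1736 / (2*sin(62.6 deg))
d = 0.0977681 nm
a = d * sqrt(h^2+k^2+l^2) = 0.0977681 * sqrt(3)
a = 0.1693 nm


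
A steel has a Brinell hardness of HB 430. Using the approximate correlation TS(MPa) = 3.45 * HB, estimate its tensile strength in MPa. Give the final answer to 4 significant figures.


TS (MPa) = 3.45 * HB
TS = 3.45 * 430
TS = 1484 MPa


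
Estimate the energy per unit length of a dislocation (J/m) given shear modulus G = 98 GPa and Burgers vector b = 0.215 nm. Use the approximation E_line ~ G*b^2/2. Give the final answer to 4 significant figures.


E = G*b^2/2
b = 0.215 nm = 2.15e-10 m
G = 98 GPa = 9.8e+10 Pa
E = 0.5 * 9.8e+10 * (2.15e-10)^2
E = 2.265e-09 J/m


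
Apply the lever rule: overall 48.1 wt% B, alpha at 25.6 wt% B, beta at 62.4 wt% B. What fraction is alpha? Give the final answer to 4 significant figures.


f_alpha = (C_beta - C0) / (C_beta - C_alpha)
f_alpha = (62.4 - 48.1) / (62.4 - 25.6)
f_alpha = 0.3886


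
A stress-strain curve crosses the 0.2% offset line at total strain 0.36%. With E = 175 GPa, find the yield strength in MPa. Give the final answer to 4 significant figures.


Offset strain = 0.002
Elastic strain at yield = total_strain - offset = 3.6e-03 - 0.002 = 1.6e-03
sigma_y = E * elastic_strain = 175000 * 1.6e-03
sigma_y = 280 MPa


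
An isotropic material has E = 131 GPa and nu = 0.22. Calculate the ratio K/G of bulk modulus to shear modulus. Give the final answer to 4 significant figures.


G = E / (2*(1+nu))
G = 131 / (2*(1+0.22)) = 53.6885 GPa
K = E / (3*(1-2*nu))
K = 131 / (3*(1-2*0.22)) = 77.9762 GPa
K/G = 77.9762 / 53.6885 = 1.452


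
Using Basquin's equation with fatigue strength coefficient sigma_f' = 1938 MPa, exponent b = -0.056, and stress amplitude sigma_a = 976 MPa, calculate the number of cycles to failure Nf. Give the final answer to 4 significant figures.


sigma_a = sigma_f' * (2*Nf)^b
2*Nf = (sigma_a / sigma_f')^(1/b)
2*Nf = (976 / 1938)^(1/-0.056)
2*Nf = 208792
Nf = 104400 cycles


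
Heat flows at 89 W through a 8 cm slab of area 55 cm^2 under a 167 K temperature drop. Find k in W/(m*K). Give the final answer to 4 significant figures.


k = Q*L / (A*dT)
L = 0.08 m, A = 5.5e-03 m^2
k = 89 * 0.08 / (5.5e-03 * 167)
k = 7.752 W/(m*K)


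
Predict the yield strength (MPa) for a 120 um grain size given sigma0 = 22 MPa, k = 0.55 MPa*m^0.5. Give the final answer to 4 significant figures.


sigma_y = sigma0 + k / sqrt(d)
d = 120 um = 1.2e-04 m
sigma_y = 22 + 0.55 / sqrt(1.2e-04)
sigma_y = 72.21 MPa


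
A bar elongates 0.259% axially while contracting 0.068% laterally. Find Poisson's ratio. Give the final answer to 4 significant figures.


nu = -epsilon_lat / epsilon_axial
Lateral strain is contraction (negative), so using magnitudes:
nu = 0.068 / 0.259
nu = 0.2625


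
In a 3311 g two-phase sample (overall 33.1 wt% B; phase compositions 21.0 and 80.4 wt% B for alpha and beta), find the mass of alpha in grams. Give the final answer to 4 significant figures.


f_alpha = (C_beta - C0) / (C_beta - C_alpha)
f_alpha = (80.4 - 33.1) / (80.4 - 21.0) = 0.796296
m_alpha = f_alpha * m_total = 0.796296 * 3311 = 2637 g


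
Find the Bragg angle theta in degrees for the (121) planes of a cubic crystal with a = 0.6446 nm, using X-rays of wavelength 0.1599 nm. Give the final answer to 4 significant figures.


d = a / sqrt(h^2+k^2+l^2)
d = 0.6446 / sqrt(6) = 0.263157 nm
lambda = 2*d*sin(theta)  =>  sin(theta) = lambda / (2*d)
sin(theta) = 0.1599 / (2 * 0.263157) = 0.303811
theta = 17.69 deg


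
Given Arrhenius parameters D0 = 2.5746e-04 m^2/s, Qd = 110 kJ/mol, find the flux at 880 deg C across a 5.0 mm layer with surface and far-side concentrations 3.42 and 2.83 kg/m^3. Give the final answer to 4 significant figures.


Step 1: D = D0 * exp(-Qd/(R*T))
T = 880 + 273.15 = 1153.15 K
D = 2.5746e-04 * exp(-110e3 / (8.314 * 1153.15)) = 2.67807e-09 m^2/s
Step 2: J = D * (C1 - C2) / dx
J = 2.67807e-09 * (3.42 - 2.83) / 5e-03
J = 3.16e-07 kg/(m^2*s)


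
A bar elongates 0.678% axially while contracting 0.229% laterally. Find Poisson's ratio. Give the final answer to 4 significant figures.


nu = -epsilon_lat / epsilon_axial
Lateral strain is contraction (negative), so using magnitudes:
nu = 0.229 / 0.678
nu = 0.3378


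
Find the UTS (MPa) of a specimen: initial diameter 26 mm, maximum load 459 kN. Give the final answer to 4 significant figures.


A0 = pi*(d/2)^2 = pi*(26/2)^2 = 530.929 mm^2
UTS = F_max / A0 = 459*1000 / 530.929
UTS = 864.5 MPa


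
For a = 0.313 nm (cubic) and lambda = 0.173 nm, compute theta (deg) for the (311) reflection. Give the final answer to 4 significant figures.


d = a / sqrt(h^2+k^2+l^2)
d = 0.313 / sqrt(11) = 0.0943731 nm
lambda = 2*d*sin(theta)  =>  sin(theta) = lambda / (2*d)
sin(theta) = 0.173 / (2 * 0.0943731) = 0.916575
theta = 66.43 deg


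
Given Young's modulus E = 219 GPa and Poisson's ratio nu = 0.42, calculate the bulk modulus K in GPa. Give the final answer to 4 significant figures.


K = E / (3*(1-2*nu))
K = 219 / (3*(1-2*0.42))
K = 456.3 GPa


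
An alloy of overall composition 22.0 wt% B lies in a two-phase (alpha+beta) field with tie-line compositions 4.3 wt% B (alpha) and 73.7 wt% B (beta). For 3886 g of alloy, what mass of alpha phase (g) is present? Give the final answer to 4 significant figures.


f_alpha = (C_beta - C0) / (C_beta - C_alpha)
f_alpha = (73.7 - 22.0) / (73.7 - 4.3) = 0.744957
m_alpha = f_alpha * m_total = 0.744957 * 3886 = 2895 g


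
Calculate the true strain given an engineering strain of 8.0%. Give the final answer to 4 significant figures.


epsilon_true = ln(1 + epsilon_eng)
epsilon_true = ln(1 + 0.08)
epsilon_true = 0.07696


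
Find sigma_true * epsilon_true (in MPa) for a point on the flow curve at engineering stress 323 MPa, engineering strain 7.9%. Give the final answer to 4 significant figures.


sigma_true = sigma_eng * (1 + epsilon_eng)
sigma_true = 323 * (1 + 0.079) = 348.517 MPa
epsilon_true = ln(1 + epsilon_eng)
epsilon_true = ln(1 + 0.079) = 0.0760347
sigma_true * epsilon_true = 348.517 * 0.0760347 = 26.5 MPa


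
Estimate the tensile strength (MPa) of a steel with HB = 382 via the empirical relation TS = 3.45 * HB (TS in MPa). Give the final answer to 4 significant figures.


TS (MPa) = 3.45 * HB
TS = 3.45 * 382
TS = 1318 MPa


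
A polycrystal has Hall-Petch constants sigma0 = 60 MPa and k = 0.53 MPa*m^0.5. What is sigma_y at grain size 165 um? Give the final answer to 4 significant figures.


sigma_y = sigma0 + k / sqrt(d)
d = 165 um = 1.65e-04 m
sigma_y = 60 + 0.53 / sqrt(1.65e-04)
sigma_y = 101.3 MPa


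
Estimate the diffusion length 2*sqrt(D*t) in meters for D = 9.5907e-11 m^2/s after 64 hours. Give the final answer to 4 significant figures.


t = 64 hr = 230400 s
Diffusion length = 2*sqrt(D*t)
= 2*sqrt(9.5907e-11 * 230400)
= 9.401e-03 m


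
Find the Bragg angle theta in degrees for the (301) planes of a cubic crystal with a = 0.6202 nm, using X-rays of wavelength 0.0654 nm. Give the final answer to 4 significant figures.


d = a / sqrt(h^2+k^2+l^2)
d = 0.6202 / sqrt(10) = 0.196124 nm
lambda = 2*d*sin(theta)  =>  sin(theta) = lambda / (2*d)
sin(theta) = 0.0654 / (2 * 0.196124) = 0.166731
theta = 9.598 deg


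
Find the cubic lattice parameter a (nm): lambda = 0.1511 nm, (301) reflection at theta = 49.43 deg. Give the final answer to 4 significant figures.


d = lambda / (2*sin(theta))
d = 0.1511 / (2*sin(49.43 deg))
d = 0.0994587 nm
a = d * sqrt(h^2+k^2+l^2) = 0.0994587 * sqrt(10)
a = 0.3145 nm


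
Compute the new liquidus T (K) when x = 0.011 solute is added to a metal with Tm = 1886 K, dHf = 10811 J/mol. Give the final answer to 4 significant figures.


dT = R*Tm^2*x / dHf
dT = 8.314 * 1886^2 * 0.011 / 10811
dT = 30.0899 K
T_new = 1886 - 30.0899 = 1856 K


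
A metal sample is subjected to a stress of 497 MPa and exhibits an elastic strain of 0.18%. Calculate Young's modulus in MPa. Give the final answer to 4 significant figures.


E = sigma / epsilon
epsilon = 0.18% = 1.8e-03
E = 497 / 1.8e-03
E = 276100 MPa


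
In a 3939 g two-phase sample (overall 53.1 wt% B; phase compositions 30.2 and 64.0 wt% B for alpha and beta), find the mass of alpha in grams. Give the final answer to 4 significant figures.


f_alpha = (C_beta - C0) / (C_beta - C_alpha)
f_alpha = (64.0 - 53.1) / (64.0 - 30.2) = 0.322485
m_alpha = f_alpha * m_total = 0.322485 * 3939 = 1270 g


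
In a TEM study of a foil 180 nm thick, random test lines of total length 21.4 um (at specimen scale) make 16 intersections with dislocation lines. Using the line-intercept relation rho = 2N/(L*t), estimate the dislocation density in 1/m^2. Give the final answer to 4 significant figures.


rho = 2N / (L * t)
L = 21.4 um = 2.14e-05 m, t = 180 nm = 1.8e-07 m
rho = 2 * 16 / (2.14e-05 * 1.8e-07)
rho = 8.307e+12 1/m^2


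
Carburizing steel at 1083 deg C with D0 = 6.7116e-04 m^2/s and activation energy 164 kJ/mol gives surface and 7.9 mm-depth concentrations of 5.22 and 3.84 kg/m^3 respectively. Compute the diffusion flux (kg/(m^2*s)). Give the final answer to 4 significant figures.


Step 1: D = D0 * exp(-Qd/(R*T))
T = 1083 + 273.15 = 1356.15 K
D = 6.7116e-04 * exp(-164e3 / (8.314 * 1356.15)) = 3.23469e-10 m^2/s
Step 2: J = D * (C1 - C2) / dx
J = 3.23469e-10 * (5.22 - 3.84) / 7.9e-03
J = 5.65e-08 kg/(m^2*s)


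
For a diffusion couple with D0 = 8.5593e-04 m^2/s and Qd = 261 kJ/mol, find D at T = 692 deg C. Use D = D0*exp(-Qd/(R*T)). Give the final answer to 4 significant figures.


D = D0 * exp(-Qd / (R*T))
T = 965.15 K
D = 8.5593e-04 * exp(-261e3 / (8.314 * 965.15))
D = 6.403e-18 m^2/s


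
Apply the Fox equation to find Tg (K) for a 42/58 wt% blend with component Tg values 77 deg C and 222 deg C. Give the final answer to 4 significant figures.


1/Tg = w1/Tg1 + w2/Tg2 (in Kelvin)
Tg1 = 350.15 K, Tg2 = 495.15 K
1/Tg = 0.42/350.15 + 0.58/495.15
Tg = 421.8 K


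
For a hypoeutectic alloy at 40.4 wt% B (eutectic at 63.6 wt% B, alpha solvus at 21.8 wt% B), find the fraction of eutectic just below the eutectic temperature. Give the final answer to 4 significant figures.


f_primary = (C_e - C0) / (C_e - C_alpha_max)
f_primary = (63.6 - 40.4) / (63.6 - 21.8)
f_primary = 0.555024
f_eutectic = 1 - 0.555024 = 0.445


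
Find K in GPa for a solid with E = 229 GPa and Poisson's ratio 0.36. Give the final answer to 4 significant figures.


K = E / (3*(1-2*nu))
K = 229 / (3*(1-2*0.36))
K = 272.6 GPa


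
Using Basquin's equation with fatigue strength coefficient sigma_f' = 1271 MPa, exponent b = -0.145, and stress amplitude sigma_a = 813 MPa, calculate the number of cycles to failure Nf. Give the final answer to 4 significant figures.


sigma_a = sigma_f' * (2*Nf)^b
2*Nf = (sigma_a / sigma_f')^(1/b)
2*Nf = (813 / 1271)^(1/-0.145)
2*Nf = 21.7927
Nf = 10.9 cycles


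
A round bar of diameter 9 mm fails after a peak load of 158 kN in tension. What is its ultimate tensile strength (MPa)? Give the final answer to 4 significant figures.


A0 = pi*(d/2)^2 = pi*(9/2)^2 = 63.6173 mm^2
UTS = F_max / A0 = 158*1000 / 63.6173
UTS = 2484 MPa


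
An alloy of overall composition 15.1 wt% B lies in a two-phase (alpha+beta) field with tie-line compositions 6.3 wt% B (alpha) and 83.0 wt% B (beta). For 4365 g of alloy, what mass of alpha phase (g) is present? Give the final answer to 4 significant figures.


f_alpha = (C_beta - C0) / (C_beta - C_alpha)
f_alpha = (83.0 - 15.1) / (83.0 - 6.3) = 0.885267
m_alpha = f_alpha * m_total = 0.885267 * 4365 = 3864 g


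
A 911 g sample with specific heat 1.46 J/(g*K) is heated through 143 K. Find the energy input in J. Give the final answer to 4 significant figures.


Q = m * cp * dT
Q = 911 * 1.46 * 143
Q = 190200 J


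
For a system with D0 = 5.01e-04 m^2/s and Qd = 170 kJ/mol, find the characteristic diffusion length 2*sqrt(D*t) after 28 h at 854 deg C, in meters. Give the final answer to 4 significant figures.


Step 1: D = D0 * exp(-Qd/(R*T))
T = 1127.15 K
D = 5.01e-04 * exp(-170e3 / (8.314 * 1127.15)) = 6.62788e-12 m^2/s
Step 2: L = 2*sqrt(D*t)
t = 28 h = 100800 s
L = 2*sqrt(6.62788e-12 * 100800) = 1.635e-03 m


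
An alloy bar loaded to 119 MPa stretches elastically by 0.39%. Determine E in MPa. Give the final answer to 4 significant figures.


E = sigma / epsilon
epsilon = 0.39% = 3.9e-03
E = 119 / 3.9e-03
E = 30510 MPa


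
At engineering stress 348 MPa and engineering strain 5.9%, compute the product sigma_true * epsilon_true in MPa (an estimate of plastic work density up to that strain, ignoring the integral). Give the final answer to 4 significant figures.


sigma_true = sigma_eng * (1 + epsilon_eng)
sigma_true = 348 * (1 + 0.059) = 368.532 MPa
epsilon_true = ln(1 + epsilon_eng)
epsilon_true = ln(1 + 0.059) = 0.0573251
sigma_true * epsilon_true = 368.532 * 0.0573251 = 21.13 MPa


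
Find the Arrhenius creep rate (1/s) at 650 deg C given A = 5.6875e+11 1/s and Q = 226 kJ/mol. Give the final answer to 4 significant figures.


rate = A * exp(-Q / (R*T))
T = 650 + 273.15 = 923.15 K
rate = 5.6875e+11 * exp(-226e3 / (8.314 * 923.15))
rate = 0.09262 1/s


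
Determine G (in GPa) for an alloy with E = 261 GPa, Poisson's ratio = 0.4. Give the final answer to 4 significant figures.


G = E / (2*(1+nu))
G = 261 / (2*(1+0.4))
G = 93.21 GPa


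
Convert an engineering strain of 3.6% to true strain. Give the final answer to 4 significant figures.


epsilon_true = ln(1 + epsilon_eng)
epsilon_true = ln(1 + 0.036)
epsilon_true = 0.03537


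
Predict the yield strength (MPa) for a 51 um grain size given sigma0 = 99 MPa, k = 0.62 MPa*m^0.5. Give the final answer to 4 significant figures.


sigma_y = sigma0 + k / sqrt(d)
d = 51 um = 5.1e-05 m
sigma_y = 99 + 0.62 / sqrt(5.1e-05)
sigma_y = 185.8 MPa


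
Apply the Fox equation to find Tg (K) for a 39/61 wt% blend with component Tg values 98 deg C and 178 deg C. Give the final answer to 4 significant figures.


1/Tg = w1/Tg1 + w2/Tg2 (in Kelvin)
Tg1 = 371.15 K, Tg2 = 451.15 K
1/Tg = 0.39/371.15 + 0.61/451.15
Tg = 416.2 K


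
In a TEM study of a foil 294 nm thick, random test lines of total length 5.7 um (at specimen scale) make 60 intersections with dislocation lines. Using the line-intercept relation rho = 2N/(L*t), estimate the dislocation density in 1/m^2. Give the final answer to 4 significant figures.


rho = 2N / (L * t)
L = 5.7 um = 5.7e-06 m, t = 294 nm = 2.94e-07 m
rho = 2 * 60 / (5.7e-06 * 2.94e-07)
rho = 7.161e+13 1/m^2


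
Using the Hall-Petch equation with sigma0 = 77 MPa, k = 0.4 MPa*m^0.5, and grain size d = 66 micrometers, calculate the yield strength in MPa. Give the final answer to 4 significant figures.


sigma_y = sigma0 + k / sqrt(d)
d = 66 um = 6.6e-05 m
sigma_y = 77 + 0.4 / sqrt(6.6e-05)
sigma_y = 126.2 MPa


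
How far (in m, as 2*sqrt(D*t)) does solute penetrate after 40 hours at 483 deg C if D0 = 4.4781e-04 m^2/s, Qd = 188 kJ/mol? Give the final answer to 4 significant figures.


Step 1: D = D0 * exp(-Qd/(R*T))
T = 756.15 K
D = 4.4781e-04 * exp(-188e3 / (8.314 * 756.15)) = 4.6093e-17 m^2/s
Step 2: L = 2*sqrt(D*t)
t = 40 h = 144000 s
L = 2*sqrt(4.6093e-17 * 144000) = 5.153e-06 m


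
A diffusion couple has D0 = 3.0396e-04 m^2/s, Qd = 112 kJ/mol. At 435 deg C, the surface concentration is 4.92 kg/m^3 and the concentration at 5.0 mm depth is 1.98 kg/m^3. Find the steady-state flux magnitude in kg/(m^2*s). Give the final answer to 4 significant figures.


Step 1: D = D0 * exp(-Qd/(R*T))
T = 435 + 273.15 = 708.15 K
D = 3.0396e-04 * exp(-112e3 / (8.314 * 708.15)) = 1.66403e-12 m^2/s
Step 2: J = D * (C1 - C2) / dx
J = 1.66403e-12 * (4.92 - 1.98) / 5e-03
J = 9.785e-10 kg/(m^2*s)


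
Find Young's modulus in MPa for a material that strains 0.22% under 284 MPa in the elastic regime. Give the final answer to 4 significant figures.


E = sigma / epsilon
epsilon = 0.22% = 2.2e-03
E = 284 / 2.2e-03
E = 129100 MPa


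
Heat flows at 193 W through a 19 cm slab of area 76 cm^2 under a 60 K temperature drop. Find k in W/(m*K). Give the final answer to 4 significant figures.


k = Q*L / (A*dT)
L = 0.19 m, A = 7.6e-03 m^2
k = 193 * 0.19 / (7.6e-03 * 60)
k = 80.42 W/(m*K)


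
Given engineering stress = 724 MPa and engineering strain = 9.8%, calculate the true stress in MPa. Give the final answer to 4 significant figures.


sigma_true = sigma_eng * (1 + epsilon_eng)
sigma_true = 724 * (1 + 0.098)
sigma_true = 795 MPa


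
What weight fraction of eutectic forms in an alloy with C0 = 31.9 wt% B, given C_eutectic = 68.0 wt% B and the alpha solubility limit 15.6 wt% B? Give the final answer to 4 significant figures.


f_primary = (C_e - C0) / (C_e - C_alpha_max)
f_primary = (68.0 - 31.9) / (68.0 - 15.6)
f_primary = 0.688931
f_eutectic = 1 - 0.688931 = 0.3111


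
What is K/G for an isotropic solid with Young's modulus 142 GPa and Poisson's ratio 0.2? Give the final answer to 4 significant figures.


G = E / (2*(1+nu))
G = 142 / (2*(1+0.2)) = 59.1667 GPa
K = E / (3*(1-2*nu))
K = 142 / (3*(1-2*0.2)) = 78.8889 GPa
K/G = 78.8889 / 59.1667 = 1.333


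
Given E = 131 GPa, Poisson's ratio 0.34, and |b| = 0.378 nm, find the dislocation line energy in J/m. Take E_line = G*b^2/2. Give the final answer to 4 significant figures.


Step 1: G = E / (2*(1+nu))
G = 131 / (2*(1+0.34)) = 48.8806 GPa = 4.88806e+10 Pa
Step 2: E_line = G*b^2/2
b = 0.378 nm = 3.78e-10 m
E_line = 0.5 * 4.88806e+10 * (3.78e-10)^2 = 3.492e-09 J/m


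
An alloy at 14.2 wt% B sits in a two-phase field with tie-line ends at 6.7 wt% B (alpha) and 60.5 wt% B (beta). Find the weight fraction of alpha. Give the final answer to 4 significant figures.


f_alpha = (C_beta - C0) / (C_beta - C_alpha)
f_alpha = (60.5 - 14.2) / (60.5 - 6.7)
f_alpha = 0.8606


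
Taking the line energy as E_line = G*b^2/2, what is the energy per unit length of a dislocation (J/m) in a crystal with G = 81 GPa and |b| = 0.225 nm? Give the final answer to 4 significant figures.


E = G*b^2/2
b = 0.225 nm = 2.25e-10 m
G = 81 GPa = 8.1e+10 Pa
E = 0.5 * 8.1e+10 * (2.25e-10)^2
E = 2.05e-09 J/m


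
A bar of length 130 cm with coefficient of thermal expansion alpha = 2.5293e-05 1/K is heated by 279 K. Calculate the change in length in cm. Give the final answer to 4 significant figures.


dL = L0 * alpha * dT
dL = 130 * 2.5293e-05 * 279
dL = 0.9174 cm


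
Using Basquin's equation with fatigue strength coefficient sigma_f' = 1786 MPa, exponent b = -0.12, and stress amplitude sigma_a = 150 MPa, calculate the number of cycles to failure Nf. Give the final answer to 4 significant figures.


sigma_a = sigma_f' * (2*Nf)^b
2*Nf = (sigma_a / sigma_f')^(1/b)
2*Nf = (150 / 1786)^(1/-0.12)
2*Nf = 9.22398e+08
Nf = 4.612e+08 cycles


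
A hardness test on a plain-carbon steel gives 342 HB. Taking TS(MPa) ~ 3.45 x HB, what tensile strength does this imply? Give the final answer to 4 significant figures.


TS (MPa) = 3.45 * HB
TS = 3.45 * 342
TS = 1180 MPa


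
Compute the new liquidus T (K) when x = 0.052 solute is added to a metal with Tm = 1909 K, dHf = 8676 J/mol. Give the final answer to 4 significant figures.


dT = R*Tm^2*x / dHf
dT = 8.314 * 1909^2 * 0.052 / 8676
dT = 181.596 K
T_new = 1909 - 181.596 = 1727 K


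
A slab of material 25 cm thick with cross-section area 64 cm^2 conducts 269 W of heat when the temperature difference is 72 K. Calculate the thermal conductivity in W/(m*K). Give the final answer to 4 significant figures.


k = Q*L / (A*dT)
L = 0.25 m, A = 6.4e-03 m^2
k = 269 * 0.25 / (6.4e-03 * 72)
k = 145.9 W/(m*K)


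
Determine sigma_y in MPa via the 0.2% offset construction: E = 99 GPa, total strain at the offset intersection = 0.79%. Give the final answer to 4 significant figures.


Offset strain = 0.002
Elastic strain at yield = total_strain - offset = 7.9e-03 - 0.002 = 5.9e-03
sigma_y = E * elastic_strain = 99000 * 5.9e-03
sigma_y = 584.1 MPa


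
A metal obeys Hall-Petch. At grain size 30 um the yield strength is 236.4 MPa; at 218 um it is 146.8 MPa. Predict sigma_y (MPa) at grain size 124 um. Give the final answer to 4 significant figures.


sigma_y = sigma0 + k / sqrt(d)
1/sqrt(d1) = 1/sqrt(3e-05) = 182.574;  1/sqrt(d2) = 67.7285
k = (sigma1 - sigma2) / (1/sqrt(d1) - 1/sqrt(d2)) = (236.4 - 146.8) / (182.574 - 67.7285) = 0.780178 MPa*m^0.5
sigma0 = sigma1 - k/sqrt(d1) = 236.4 - 0.780178*182.574 = 93.9597 MPa
sigma_y(d3) = 93.9597 + 0.780178 / sqrt(1.24e-04) = 164 MPa


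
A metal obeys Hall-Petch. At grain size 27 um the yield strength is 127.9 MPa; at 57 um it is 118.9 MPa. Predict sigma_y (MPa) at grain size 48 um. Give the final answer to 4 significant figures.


sigma_y = sigma0 + k / sqrt(d)
1/sqrt(d1) = 1/sqrt(2.7e-05) = 192.45;  1/sqrt(d2) = 132.453
k = (sigma1 - sigma2) / (1/sqrt(d1) - 1/sqrt(d2)) = (127.9 - 118.9) / (192.45 - 132.453) = 0.150008 MPa*m^0.5
sigma0 = sigma1 - k/sqrt(d1) = 127.9 - 0.150008*192.45 = 99.031 MPa
sigma_y(d3) = 99.031 + 0.150008 / sqrt(4.8e-05) = 120.7 MPa


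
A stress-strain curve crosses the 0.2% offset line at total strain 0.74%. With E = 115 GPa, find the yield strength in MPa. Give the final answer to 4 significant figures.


Offset strain = 0.002
Elastic strain at yield = total_strain - offset = 7.4e-03 - 0.002 = 5.4e-03
sigma_y = E * elastic_strain = 115000 * 5.4e-03
sigma_y = 621 MPa


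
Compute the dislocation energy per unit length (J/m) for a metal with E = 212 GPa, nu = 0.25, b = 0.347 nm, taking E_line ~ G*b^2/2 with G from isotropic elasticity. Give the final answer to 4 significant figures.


Step 1: G = E / (2*(1+nu))
G = 212 / (2*(1+0.25)) = 84.8 GPa = 8.48e+10 Pa
Step 2: E_line = G*b^2/2
b = 0.347 nm = 3.47e-10 m
E_line = 0.5 * 8.48e+10 * (3.47e-10)^2 = 5.105e-09 J/m


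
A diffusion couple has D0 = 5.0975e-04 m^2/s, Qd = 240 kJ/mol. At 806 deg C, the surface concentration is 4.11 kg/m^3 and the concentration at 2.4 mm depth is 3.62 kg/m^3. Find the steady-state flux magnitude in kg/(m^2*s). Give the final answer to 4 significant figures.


Step 1: D = D0 * exp(-Qd/(R*T))
T = 806 + 273.15 = 1079.15 K
D = 5.0975e-04 * exp(-240e3 / (8.314 * 1079.15)) = 1.23054e-15 m^2/s
Step 2: J = D * (C1 - C2) / dx
J = 1.23054e-15 * (4.11 - 3.62) / 2.4e-03
J = 2.512e-13 kg/(m^2*s)


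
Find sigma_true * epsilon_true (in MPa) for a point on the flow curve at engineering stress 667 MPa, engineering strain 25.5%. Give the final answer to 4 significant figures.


sigma_true = sigma_eng * (1 + epsilon_eng)
sigma_true = 667 * (1 + 0.255) = 837.085 MPa
epsilon_true = ln(1 + epsilon_eng)
epsilon_true = ln(1 + 0.255) = 0.227136
sigma_true * epsilon_true = 837.085 * 0.227136 = 190.1 MPa


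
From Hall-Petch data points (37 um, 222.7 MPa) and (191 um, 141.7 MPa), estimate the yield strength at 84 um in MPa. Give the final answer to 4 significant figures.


sigma_y = sigma0 + k / sqrt(d)
1/sqrt(d1) = 1/sqrt(3.7e-05) = 164.399;  1/sqrt(d2) = 72.3575
k = (sigma1 - sigma2) / (1/sqrt(d1) - 1/sqrt(d2)) = (222.7 - 141.7) / (164.399 - 72.3575) = 0.880038 MPa*m^0.5
sigma0 = sigma1 - k/sqrt(d1) = 222.7 - 0.880038*164.399 = 78.0227 MPa
sigma_y(d3) = 78.0227 + 0.880038 / sqrt(8.4e-05) = 174 MPa


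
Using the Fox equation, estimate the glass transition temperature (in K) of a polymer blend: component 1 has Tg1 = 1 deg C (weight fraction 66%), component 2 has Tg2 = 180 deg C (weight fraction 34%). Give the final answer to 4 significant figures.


1/Tg = w1/Tg1 + w2/Tg2 (in Kelvin)
Tg1 = 274.15 K, Tg2 = 453.15 K
1/Tg = 0.66/274.15 + 0.34/453.15
Tg = 316.7 K


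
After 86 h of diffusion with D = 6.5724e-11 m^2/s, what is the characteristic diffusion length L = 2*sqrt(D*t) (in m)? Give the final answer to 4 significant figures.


t = 86 hr = 309600 s
Diffusion length = 2*sqrt(D*t)
= 2*sqrt(6.5724e-11 * 309600)
= 9.022e-03 m


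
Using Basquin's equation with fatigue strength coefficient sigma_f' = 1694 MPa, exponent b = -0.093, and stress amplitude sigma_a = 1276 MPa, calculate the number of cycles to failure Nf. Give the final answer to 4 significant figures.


sigma_a = sigma_f' * (2*Nf)^b
2*Nf = (sigma_a / sigma_f')^(1/b)
2*Nf = (1276 / 1694)^(1/-0.093)
2*Nf = 21.0501
Nf = 10.53 cycles


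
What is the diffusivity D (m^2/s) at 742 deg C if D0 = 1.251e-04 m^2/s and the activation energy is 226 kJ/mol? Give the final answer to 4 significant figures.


D = D0 * exp(-Qd / (R*T))
T = 1015.15 K
D = 1.251e-04 * exp(-226e3 / (8.314 * 1015.15))
D = 2.938e-16 m^2/s


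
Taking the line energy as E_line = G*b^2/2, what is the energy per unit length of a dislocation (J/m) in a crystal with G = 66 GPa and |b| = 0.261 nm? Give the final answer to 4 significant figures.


E = G*b^2/2
b = 0.261 nm = 2.61e-10 m
G = 66 GPa = 6.6e+10 Pa
E = 0.5 * 6.6e+10 * (2.61e-10)^2
E = 2.248e-09 J/m


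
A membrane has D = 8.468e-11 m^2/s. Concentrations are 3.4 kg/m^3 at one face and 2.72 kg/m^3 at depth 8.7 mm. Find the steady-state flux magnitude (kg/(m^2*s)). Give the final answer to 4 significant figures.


J = -D * (dC/dx) = D * (C1 - C2) / dx
J = 8.468e-11 * (3.4 - 2.72) / 8.7e-03
J = 6.619e-09 kg/(m^2*s)


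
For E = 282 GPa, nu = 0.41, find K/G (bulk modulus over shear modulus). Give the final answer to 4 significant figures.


G = E / (2*(1+nu))
G = 282 / (2*(1+0.41)) = 100 GPa
K = E / (3*(1-2*nu))
K = 282 / (3*(1-2*0.41)) = 522.222 GPa
K/G = 522.222 / 100 = 5.222


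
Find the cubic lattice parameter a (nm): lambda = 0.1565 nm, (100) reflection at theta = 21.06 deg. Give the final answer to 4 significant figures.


d = lambda / (2*sin(theta))
d = 0.1565 / (2*sin(21.06 deg))
d = 0.217757 nm
a = d * sqrt(h^2+k^2+l^2) = 0.217757 * sqrt(1)
a = 0.2178 nm


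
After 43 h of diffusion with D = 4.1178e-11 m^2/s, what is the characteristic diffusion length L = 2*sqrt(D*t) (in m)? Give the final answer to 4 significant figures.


t = 43 hr = 154800 s
Diffusion length = 2*sqrt(D*t)
= 2*sqrt(4.1178e-11 * 154800)
= 5.049e-03 m


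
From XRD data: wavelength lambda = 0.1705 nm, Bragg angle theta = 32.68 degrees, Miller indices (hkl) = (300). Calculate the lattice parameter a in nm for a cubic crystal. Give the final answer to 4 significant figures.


d = lambda / (2*sin(theta))
d = 0.1705 / (2*sin(32.68 deg))
d = 0.157886 nm
a = d * sqrt(h^2+k^2+l^2) = 0.157886 * sqrt(9)
a = 0.4737 nm


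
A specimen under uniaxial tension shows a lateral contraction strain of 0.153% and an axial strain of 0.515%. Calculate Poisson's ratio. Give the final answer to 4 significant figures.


nu = -epsilon_lat / epsilon_axial
Lateral strain is contraction (negative), so using magnitudes:
nu = 0.153 / 0.515
nu = 0.2971


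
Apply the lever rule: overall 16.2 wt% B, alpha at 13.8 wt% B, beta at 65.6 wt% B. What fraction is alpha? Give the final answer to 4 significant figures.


f_alpha = (C_beta - C0) / (C_beta - C_alpha)
f_alpha = (65.6 - 16.2) / (65.6 - 13.8)
f_alpha = 0.9537
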